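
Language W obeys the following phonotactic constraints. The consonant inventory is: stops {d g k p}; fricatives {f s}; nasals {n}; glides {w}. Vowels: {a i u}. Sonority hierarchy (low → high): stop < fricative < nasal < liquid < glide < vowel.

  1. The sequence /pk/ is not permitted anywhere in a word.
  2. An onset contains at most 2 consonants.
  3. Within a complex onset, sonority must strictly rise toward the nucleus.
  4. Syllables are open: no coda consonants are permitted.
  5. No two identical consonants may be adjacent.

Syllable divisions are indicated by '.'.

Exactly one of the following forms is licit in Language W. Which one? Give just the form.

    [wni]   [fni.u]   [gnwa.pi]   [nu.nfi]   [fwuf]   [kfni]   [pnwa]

[wni] — violates constraint 3: syllable 1 onset /wn/: /w/ (glide, 5) → /n/ (nasal, 3) does not rise → illicit
[fni.u] — σ1 onset /fn/ (2→3 rises), coda /∅/ ok; σ2 onset /∅/, coda /∅/ ok → licit
[gnwa.pi] — violates constraint 2: syllable 1 onset /gnw/ has 3 consonants (> 2) → illicit
[nu.nfi] — violates constraint 3: syllable 2 onset /nf/: /n/ (nasal, 3) → /f/ (fricative, 2) does not rise → illicit
[fwuf] — violates constraint 4: syllable 1 coda /f/ has 1 consonant (> 0) → illicit
[kfni] — violates constraint 2: syllable 1 onset /kfn/ has 3 consonants (> 2) → illicit
[pnwa] — violates constraint 2: syllable 1 onset /pnw/ has 3 consonants (> 2) → illicit

[fni.u]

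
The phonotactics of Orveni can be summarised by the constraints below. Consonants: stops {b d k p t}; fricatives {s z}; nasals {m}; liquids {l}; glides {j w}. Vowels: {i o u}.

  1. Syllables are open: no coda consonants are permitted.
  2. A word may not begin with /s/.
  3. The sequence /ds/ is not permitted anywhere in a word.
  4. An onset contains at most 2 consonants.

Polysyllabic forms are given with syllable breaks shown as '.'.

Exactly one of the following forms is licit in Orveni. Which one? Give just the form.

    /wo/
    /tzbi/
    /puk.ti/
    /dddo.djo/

/wo/ — σ1 onset /w/, coda /∅/ ok → licit
/tzbi/ — violates constraint 4: syllable 1 onset /tzb/ has 3 consonants (> 2) → illicit
/puk.ti/ — violates constraint 1: syllable 1 coda /k/ has 1 consonant (> 0) → illicit
/dddo.djo/ — violates constraint 4: syllable 1 onset /ddd/ has 3 consonants (> 2) → illicit

/wo/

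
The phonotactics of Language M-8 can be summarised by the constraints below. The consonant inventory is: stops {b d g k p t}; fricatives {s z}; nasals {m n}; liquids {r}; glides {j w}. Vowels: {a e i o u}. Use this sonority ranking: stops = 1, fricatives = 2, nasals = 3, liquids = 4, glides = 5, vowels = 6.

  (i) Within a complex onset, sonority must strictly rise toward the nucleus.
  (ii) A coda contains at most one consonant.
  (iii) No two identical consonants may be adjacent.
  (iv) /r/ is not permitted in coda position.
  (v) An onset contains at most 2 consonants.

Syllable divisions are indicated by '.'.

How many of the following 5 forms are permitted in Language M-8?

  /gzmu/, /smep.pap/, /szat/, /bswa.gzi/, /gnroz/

0

/gzmu/ — violates constraint (v): syllable 1 onset /gzm/ has 3 consonants (> 2) → not permitted
/smep.pap/ — violates constraint (iii): adjacent identical consonants /pp/ → not permitted
/szat/ — violates constraint (i): syllable 1 onset /sz/: /s/ (fricative, 2) → /z/ (fricative, 2) does not rise → not permitted
/bswa.gzi/ — violates constraint (v): syllable 1 onset /bsw/ has 3 consonants (> 2) → not permitted
/gnroz/ — violates constraint (v): syllable 1 onset /gnr/ has 3 consonants (> 2) → not permitted
No form is permitted → 0.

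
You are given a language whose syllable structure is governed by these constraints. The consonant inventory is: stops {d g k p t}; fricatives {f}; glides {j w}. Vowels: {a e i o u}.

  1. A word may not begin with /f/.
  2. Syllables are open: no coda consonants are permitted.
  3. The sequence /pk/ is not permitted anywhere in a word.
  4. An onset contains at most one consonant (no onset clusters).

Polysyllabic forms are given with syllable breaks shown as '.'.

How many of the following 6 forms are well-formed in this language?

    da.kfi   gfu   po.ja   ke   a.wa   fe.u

3

da.kfi — violates constraint 4: syllable 2 onset /kf/ has 2 consonants (> 1) → ill-formed
gfu — violates constraint 4: syllable 1 onset /gf/ has 2 consonants (> 1) → ill-formed
po.ja — σ1 onset /p/, coda /∅/ ok; σ2 onset /j/, coda /∅/ ok → well-formed
ke — σ1 onset /k/, coda /∅/ ok → well-formed
a.wa — σ1 onset /∅/, coda /∅/ ok; σ2 onset /w/, coda /∅/ ok → well-formed
fe.u — violates constraint 1: word begins with /f/ → ill-formed
Well-formed: po.ja, ke, a.wa → 3.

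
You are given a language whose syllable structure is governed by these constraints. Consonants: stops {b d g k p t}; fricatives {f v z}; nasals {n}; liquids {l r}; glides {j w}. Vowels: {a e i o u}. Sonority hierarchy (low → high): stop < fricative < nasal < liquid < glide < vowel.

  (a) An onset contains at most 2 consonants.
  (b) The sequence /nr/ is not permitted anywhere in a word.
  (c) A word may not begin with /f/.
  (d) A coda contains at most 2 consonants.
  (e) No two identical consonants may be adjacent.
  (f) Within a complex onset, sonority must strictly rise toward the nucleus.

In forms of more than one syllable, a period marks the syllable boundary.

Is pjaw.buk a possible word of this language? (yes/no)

yes

pjaw.buk — σ1 onset /pj/ (1→5 rises), coda /w/ ok; σ2 onset /b/, coda /k/ ok → licit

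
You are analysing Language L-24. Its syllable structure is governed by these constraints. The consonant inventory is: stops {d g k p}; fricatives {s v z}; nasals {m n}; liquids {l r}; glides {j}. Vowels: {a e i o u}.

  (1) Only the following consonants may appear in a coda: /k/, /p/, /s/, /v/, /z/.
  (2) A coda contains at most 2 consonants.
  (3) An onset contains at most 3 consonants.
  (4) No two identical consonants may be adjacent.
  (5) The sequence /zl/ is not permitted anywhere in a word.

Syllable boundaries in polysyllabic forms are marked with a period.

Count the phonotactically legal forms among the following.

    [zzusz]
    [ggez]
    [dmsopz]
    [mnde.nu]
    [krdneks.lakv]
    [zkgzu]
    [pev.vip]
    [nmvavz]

3

[zzusz] — violates constraint 4: adjacent identical consonants /zz/ → phonotactically illegal
[ggez] — violates constraint 4: adjacent identical consonants /gg/ → phonotactically illegal
[dmsopz] — σ1 onset /dms/ (3C), coda /pz/ (2C) ok → phonotactically legal
[mnde.nu] — σ1 onset /mnd/ (3C), coda /∅/ ok; σ2 onset /n/, coda /∅/ ok → phonotactically legal
[krdneks.lakv] — violates constraint 3: syllable 1 onset /krdn/ has 4 consonants (> 3) → phonotactically illegal
[zkgzu] — violates constraint 3: syllable 1 onset /zkgz/ has 4 consonants (> 3) → phonotactically illegal
[pev.vip] — violates constraint 4: adjacent identical consonants /vv/ → phonotactically illegal
[nmvavz] — σ1 onset /nmv/ (3C), coda /vz/ (2C) ok → phonotactically legal
Phonotactically legal: [dmsopz], [mnde.nu], [nmvavz] → 3.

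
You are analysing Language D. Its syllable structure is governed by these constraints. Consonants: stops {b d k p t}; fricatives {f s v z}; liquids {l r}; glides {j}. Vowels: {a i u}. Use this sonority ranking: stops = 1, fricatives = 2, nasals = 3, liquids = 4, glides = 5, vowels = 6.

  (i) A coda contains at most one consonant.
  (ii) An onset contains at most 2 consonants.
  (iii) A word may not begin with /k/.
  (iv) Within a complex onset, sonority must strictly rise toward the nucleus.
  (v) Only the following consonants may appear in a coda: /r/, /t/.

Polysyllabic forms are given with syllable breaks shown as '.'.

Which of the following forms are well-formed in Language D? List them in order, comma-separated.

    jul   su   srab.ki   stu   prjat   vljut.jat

jul — violates constraint (v): syllable 1 coda contains /l/, which is not a licensed coda consonant → ill-formed
su — σ1 onset /s/, coda /∅/ ok → well-formed
srab.ki — violates constraint (v): syllable 1 coda contains /b/, which is not a licensed coda consonant → ill-formed
stu — violates constraint (iv): syllable 1 onset /st/: /s/ (fricative, 2) → /t/ (stop, 1) does not rise → ill-formed
prjat — violates constraint (ii): syllable 1 onset /prj/ has 3 consonants (> 2) → ill-formed
vljut.jat — violates constraint (ii): syllable 1 onset /vlj/ has 3 consonants (> 2) → ill-formed

su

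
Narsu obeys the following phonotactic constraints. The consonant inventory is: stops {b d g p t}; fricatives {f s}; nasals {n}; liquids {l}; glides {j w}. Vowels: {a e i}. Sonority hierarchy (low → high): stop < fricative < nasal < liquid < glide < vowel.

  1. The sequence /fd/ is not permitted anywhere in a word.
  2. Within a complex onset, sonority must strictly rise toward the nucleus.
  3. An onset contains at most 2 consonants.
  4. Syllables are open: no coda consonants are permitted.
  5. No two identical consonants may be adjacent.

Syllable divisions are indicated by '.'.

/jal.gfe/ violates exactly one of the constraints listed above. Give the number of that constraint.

4

/jal.gfe/: syllable 1 coda /l/ has 1 consonant (> 0).
This is a violation of constraint 4: "Syllables are open: no coda consonants are permitted."
The remaining constraints (1, 2, 3, 5) are satisfied.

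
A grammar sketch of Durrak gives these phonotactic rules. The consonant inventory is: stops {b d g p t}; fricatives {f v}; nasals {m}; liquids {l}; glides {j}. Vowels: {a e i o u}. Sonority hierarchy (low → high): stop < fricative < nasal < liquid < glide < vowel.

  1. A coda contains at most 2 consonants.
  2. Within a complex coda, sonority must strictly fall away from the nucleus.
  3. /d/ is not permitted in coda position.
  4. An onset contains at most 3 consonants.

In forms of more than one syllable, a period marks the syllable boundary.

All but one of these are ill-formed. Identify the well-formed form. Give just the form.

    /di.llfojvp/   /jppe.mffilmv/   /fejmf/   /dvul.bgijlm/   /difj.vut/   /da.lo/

/da.lo/

/di.llfojvp/ — violates constraint 1: syllable 2 coda /jvp/ has 3 consonants (> 2) → ill-formed
/jppe.mffilmv/ — violates constraint 1: syllable 2 coda /lmv/ has 3 consonants (> 2) → ill-formed
/fejmf/ — violates constraint 1: syllable 1 coda /jmf/ has 3 consonants (> 2) → ill-formed
/dvul.bgijlm/ — violates constraint 1: syllable 2 coda /jlm/ has 3 consonants (> 2) → ill-formed
/difj.vut/ — violates constraint 2: syllable 1 coda /fj/: /f/ (fricative, 2) → /j/ (glide, 5) does not fall → ill-formed
/da.lo/ — σ1 onset /d/, coda /∅/ ok; σ2 onset /l/, coda /∅/ ok → well-formed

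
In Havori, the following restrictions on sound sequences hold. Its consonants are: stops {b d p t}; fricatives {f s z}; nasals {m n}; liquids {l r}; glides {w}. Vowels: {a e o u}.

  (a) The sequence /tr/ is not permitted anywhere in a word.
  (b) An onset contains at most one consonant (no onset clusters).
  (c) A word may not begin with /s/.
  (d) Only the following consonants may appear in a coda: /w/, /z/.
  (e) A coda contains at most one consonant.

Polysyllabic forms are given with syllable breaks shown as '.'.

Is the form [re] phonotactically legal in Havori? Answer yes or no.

yes

[re] — σ1 onset /r/, coda /∅/ ok → phonotactically legal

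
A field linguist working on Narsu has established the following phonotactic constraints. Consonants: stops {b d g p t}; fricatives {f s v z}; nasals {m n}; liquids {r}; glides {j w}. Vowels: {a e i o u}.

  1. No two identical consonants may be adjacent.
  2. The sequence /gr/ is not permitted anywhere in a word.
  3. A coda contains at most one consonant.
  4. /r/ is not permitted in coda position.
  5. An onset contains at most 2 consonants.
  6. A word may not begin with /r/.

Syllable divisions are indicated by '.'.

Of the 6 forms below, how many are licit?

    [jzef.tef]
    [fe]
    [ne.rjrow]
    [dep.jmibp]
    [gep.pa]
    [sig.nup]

3

[jzef.tef] — σ1 onset /jz/ (2C), coda /f/ ok; σ2 onset /t/, coda /f/ ok → licit
[fe] — σ1 onset /f/, coda /∅/ ok → licit
[ne.rjrow] — violates constraint 5: syllable 2 onset /rjr/ has 3 consonants (> 2) → illicit
[dep.jmibp] — violates constraint 3: syllable 2 coda /bp/ has 2 consonants (> 1) → illicit
[gep.pa] — violates constraint 1: adjacent identical consonants /pp/ → illicit
[sig.nup] — σ1 onset /s/, coda /g/ ok; σ2 onset /n/, coda /p/ ok → licit
Licit: [jzef.tef], [fe], [sig.nup] → 3.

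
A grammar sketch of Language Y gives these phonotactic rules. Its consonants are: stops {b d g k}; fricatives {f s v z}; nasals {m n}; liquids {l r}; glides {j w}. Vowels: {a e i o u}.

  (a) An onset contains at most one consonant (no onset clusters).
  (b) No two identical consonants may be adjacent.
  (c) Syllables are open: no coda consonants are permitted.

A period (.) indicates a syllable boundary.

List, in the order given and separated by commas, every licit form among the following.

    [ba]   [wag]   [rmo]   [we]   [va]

[ba], [we], [va]

[ba] — σ1 onset /b/, coda /∅/ ok → licit
[wag] — violates constraint (c): syllable 1 coda /g/ has 1 consonant (> 0) → illicit
[rmo] — violates constraint (a): syllable 1 onset /rm/ has 2 consonants (> 1) → illicit
[we] — σ1 onset /w/, coda /∅/ ok → licit
[va] — σ1 onset /v/, coda /∅/ ok → licit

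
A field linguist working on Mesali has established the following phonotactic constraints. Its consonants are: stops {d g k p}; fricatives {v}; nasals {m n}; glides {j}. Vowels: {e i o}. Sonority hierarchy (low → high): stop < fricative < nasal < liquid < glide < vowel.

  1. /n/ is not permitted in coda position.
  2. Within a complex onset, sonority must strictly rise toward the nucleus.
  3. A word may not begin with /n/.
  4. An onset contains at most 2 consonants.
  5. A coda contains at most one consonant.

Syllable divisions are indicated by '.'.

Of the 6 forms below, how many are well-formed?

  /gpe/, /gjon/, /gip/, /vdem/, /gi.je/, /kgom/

/gpe/ — violates constraint 2: syllable 1 onset /gp/: /g/ (stop, 1) → /p/ (stop, 1) does not rise → ill-formed
/gjon/ — violates constraint 1: syllable 1 coda contains /n/ → ill-formed
/gip/ — σ1 onset /g/, coda /p/ ok → well-formed
/vdem/ — violates constraint 2: syllable 1 onset /vd/: /v/ (fricative, 2) → /d/ (stop, 1) does not rise → ill-formed
/gi.je/ — σ1 onset /g/, coda /∅/ ok; σ2 onset /j/, coda /∅/ ok → well-formed
/kgom/ — violates constraint 2: syllable 1 onset /kg/: /k/ (stop, 1) → /g/ (stop, 1) does not rise → ill-formed
Well-formed: /gip/, /gi.je/ → 2.

2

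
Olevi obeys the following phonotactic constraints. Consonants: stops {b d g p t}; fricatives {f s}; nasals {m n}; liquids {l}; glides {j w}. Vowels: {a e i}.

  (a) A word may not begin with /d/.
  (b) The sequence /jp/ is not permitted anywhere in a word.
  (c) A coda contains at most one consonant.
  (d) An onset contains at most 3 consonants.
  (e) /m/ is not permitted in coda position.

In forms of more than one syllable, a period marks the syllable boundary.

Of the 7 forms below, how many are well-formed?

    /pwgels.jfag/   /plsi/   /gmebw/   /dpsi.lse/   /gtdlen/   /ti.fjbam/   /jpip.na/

1

/pwgels.jfag/ — violates constraint (c): syllable 1 coda /ls/ has 2 consonants (> 1) → ill-formed
/plsi/ — σ1 onset /pls/ (3C), coda /∅/ ok → well-formed
/gmebw/ — violates constraint (c): syllable 1 coda /bw/ has 2 consonants (> 1) → ill-formed
/dpsi.lse/ — violates constraint (a): word begins with /d/ → ill-formed
/gtdlen/ — violates constraint (d): syllable 1 onset /gtdl/ has 4 consonants (> 3) → ill-formed
/ti.fjbam/ — violates constraint (e): syllable 2 coda contains /m/ → ill-formed
/jpip.na/ — violates constraint (b): contains banned sequence /jp/ → ill-formed
Well-formed: /plsi/ → 1.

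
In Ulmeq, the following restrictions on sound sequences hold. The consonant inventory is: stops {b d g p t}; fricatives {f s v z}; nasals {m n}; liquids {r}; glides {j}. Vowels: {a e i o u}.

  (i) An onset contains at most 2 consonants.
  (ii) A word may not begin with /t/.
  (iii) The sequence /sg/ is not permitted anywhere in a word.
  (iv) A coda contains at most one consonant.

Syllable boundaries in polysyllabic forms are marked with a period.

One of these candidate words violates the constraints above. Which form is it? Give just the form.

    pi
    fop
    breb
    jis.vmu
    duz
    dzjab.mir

pi — σ1 onset /p/, coda /∅/ ok → well-formed
fop — σ1 onset /f/, coda /p/ ok → well-formed
breb — σ1 onset /br/ (2C), coda /b/ ok → well-formed
jis.vmu — σ1 onset /j/, coda /s/ ok; σ2 onset /vm/ (2C), coda /∅/ ok → well-formed
duz — σ1 onset /d/, coda /z/ ok → well-formed
dzjab.mir — violates constraint (i): syllable 1 onset /dzj/ has 3 consonants (> 2) → ill-formed

dzjab.mir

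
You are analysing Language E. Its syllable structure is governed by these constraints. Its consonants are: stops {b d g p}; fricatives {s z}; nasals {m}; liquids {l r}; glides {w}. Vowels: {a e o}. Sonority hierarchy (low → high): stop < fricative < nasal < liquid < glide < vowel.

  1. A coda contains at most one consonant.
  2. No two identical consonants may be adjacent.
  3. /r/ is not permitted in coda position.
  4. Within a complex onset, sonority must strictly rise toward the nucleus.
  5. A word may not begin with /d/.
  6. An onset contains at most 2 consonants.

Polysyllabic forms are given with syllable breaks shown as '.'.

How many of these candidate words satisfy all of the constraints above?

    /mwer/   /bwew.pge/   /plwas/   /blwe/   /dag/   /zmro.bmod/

/mwer/ — violates constraint 3: syllable 1 coda contains /r/ → phonotactically illegal
/bwew.pge/ — violates constraint 4: syllable 2 onset /pg/: /p/ (stop, 1) → /g/ (stop, 1) does not rise → phonotactically illegal
/plwas/ — violates constraint 6: syllable 1 onset /plw/ has 3 consonants (> 2) → phonotactically illegal
/blwe/ — violates constraint 6: syllable 1 onset /blw/ has 3 consonants (> 2) → phonotactically illegal
/dag/ — violates constraint 5: word begins with /d/ → phonotactically illegal
/zmro.bmod/ — violates constraint 6: syllable 1 onset /zmr/ has 3 consonants (> 2) → phonotactically illegal
No form is phonotactically legal → 0.

0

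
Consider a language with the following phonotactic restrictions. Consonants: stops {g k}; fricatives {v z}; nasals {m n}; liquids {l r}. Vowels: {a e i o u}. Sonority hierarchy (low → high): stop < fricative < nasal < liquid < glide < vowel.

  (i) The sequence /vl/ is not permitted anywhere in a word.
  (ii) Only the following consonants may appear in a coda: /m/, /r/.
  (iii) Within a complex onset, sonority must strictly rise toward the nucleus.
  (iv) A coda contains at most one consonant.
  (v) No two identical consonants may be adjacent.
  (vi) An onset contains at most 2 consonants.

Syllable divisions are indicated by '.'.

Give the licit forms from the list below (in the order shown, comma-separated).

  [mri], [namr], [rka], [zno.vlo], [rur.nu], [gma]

[mri], [rur.nu], [gma]

[mri] — σ1 onset /mr/ (3→4 rises), coda /∅/ ok → licit
[namr] — violates constraint (iv): syllable 1 coda /mr/ has 2 consonants (> 1) → illicit
[rka] — violates constraint (iii): syllable 1 onset /rk/: /r/ (liquid, 4) → /k/ (stop, 1) does not rise → illicit
[zno.vlo] — violates constraint (i): contains banned sequence /vl/ → illicit
[rur.nu] — σ1 onset /r/, coda /r/ ok; σ2 onset /n/, coda /∅/ ok → licit
[gma] — σ1 onset /gm/ (1→3 rises), coda /∅/ ok → licit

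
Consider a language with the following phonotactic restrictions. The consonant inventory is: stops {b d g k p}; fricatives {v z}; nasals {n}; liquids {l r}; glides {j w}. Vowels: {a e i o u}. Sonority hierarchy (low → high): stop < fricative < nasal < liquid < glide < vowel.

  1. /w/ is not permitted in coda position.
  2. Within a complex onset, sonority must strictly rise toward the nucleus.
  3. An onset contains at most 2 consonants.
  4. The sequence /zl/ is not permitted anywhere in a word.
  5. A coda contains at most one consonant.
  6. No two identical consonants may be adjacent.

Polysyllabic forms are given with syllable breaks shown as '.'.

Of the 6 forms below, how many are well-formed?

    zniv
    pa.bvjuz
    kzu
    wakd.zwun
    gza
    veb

zniv — σ1 onset /zn/ (2→3 rises), coda /v/ ok → well-formed
pa.bvjuz — violates constraint 3: syllable 2 onset /bvj/ has 3 consonants (> 2) → ill-formed
kzu — σ1 onset /kz/ (1→2 rises), coda /∅/ ok → well-formed
wakd.zwun — violates constraint 5: syllable 1 coda /kd/ has 2 consonants (> 1) → ill-formed
gza — σ1 onset /gz/ (1→2 rises), coda /∅/ ok → well-formed
veb — σ1 onset /v/, coda /b/ ok → well-formed
Well-formed: zniv, kzu, gza, veb → 4.

4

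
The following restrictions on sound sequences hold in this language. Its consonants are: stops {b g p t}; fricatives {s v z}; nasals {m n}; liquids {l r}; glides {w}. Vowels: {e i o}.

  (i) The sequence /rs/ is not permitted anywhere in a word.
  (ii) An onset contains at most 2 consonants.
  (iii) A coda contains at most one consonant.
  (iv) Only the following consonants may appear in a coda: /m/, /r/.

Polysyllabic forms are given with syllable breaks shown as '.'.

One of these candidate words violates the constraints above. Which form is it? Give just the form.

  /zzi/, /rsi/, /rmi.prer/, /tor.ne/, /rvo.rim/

/rsi/

/zzi/ — σ1 onset /zz/ (2C), coda /∅/ ok → licit
/rsi/ — violates constraint (i): contains banned sequence /rs/ → illicit
/rmi.prer/ — σ1 onset /rm/ (2C), coda /∅/ ok; σ2 onset /pr/ (2C), coda /r/ ok → licit
/tor.ne/ — σ1 onset /t/, coda /r/ ok; σ2 onset /n/, coda /∅/ ok → licit
/rvo.rim/ — σ1 onset /rv/ (2C), coda /∅/ ok; σ2 onset /r/, coda /m/ ok → licit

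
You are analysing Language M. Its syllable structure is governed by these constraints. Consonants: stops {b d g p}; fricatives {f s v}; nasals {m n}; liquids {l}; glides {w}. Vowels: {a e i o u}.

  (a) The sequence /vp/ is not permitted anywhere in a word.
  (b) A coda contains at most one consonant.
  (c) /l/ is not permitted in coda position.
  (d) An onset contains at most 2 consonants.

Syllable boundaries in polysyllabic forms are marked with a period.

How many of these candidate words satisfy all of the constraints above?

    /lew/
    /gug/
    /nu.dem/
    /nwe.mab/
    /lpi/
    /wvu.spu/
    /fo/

7

/lew/ — σ1 onset /l/, coda /w/ ok → well-formed
/gug/ — σ1 onset /g/, coda /g/ ok → well-formed
/nu.dem/ — σ1 onset /n/, coda /∅/ ok; σ2 onset /d/, coda /m/ ok → well-formed
/nwe.mab/ — σ1 onset /nw/ (2C), coda /∅/ ok; σ2 onset /m/, coda /b/ ok → well-formed
/lpi/ — σ1 onset /lp/ (2C), coda /∅/ ok → well-formed
/wvu.spu/ — σ1 onset /wv/ (2C), coda /∅/ ok; σ2 onset /sp/ (2C), coda /∅/ ok → well-formed
/fo/ — σ1 onset /f/, coda /∅/ ok → well-formed
Well-formed: /lew/, /gug/, /nu.dem/, /nwe.mab/, /lpi/, /wvu.spu/, /fo/ → 7.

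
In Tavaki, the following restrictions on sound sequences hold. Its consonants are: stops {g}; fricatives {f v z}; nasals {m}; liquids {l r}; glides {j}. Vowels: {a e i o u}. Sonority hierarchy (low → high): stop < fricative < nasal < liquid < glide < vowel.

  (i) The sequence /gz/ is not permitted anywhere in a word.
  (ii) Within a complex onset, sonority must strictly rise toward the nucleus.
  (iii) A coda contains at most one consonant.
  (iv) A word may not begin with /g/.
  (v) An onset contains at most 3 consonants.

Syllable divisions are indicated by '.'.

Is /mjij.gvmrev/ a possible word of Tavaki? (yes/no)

no

/mjij.gvmrev/ — violates constraint (v): syllable 2 onset /gvmr/ has 4 consonants (> 3) → not permitted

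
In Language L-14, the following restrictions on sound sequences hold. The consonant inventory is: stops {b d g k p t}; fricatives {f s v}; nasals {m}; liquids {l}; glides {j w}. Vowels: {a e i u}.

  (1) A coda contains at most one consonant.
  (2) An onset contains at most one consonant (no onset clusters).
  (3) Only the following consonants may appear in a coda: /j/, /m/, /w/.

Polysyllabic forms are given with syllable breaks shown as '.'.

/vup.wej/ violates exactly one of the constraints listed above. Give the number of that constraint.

/vup.wej/: syllable 1 coda contains /p/, which is not a licensed coda consonant.
This is a violation of constraint 3: "Only the following consonants may appear in a coda: /j/, /m/, /w/."
The remaining constraints (1, 2) are satisfied.

3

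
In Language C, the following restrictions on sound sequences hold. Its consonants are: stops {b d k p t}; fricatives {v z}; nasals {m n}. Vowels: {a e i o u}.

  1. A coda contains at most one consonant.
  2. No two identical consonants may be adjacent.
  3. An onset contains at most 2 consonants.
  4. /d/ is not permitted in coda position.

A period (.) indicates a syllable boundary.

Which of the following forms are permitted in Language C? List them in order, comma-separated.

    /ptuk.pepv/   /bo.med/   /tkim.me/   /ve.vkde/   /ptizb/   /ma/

/ma/

/ptuk.pepv/ — violates constraint 1: syllable 2 coda /pv/ has 2 consonants (> 1) → not permitted
/bo.med/ — violates constraint 4: syllable 2 coda contains /d/ → not permitted
/tkim.me/ — violates constraint 2: adjacent identical consonants /mm/ → not permitted
/ve.vkde/ — violates constraint 3: syllable 2 onset /vkd/ has 3 consonants (> 2) → not permitted
/ptizb/ — violates constraint 1: syllable 1 coda /zb/ has 2 consonants (> 1) → not permitted
/ma/ — σ1 onset /m/, coda /∅/ ok → permitted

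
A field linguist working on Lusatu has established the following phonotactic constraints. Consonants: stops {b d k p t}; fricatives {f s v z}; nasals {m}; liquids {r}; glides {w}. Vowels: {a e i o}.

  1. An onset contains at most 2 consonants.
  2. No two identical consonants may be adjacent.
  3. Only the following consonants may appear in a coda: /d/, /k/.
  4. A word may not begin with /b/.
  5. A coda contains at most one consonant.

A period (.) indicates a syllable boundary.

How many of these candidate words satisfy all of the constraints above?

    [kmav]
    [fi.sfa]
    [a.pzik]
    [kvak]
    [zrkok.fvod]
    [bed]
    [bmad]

[kmav] — violates constraint 3: syllable 1 coda contains /v/, which is not a licensed coda consonant → ill-formed
[fi.sfa] — σ1 onset /f/, coda /∅/ ok; σ2 onset /sf/ (2C), coda /∅/ ok → well-formed
[a.pzik] — σ1 onset /∅/, coda /∅/ ok; σ2 onset /pz/ (2C), coda /k/ ok → well-formed
[kvak] — σ1 onset /kv/ (2C), coda /k/ ok → well-formed
[zrkok.fvod] — violates constraint 1: syllable 1 onset /zrk/ has 3 consonants (> 2) → ill-formed
[bed] — violates constraint 4: word begins with /b/ → ill-formed
[bmad] — violates constraint 4: word begins with /b/ → ill-formed
Well-formed: [fi.sfa], [a.pzik], [kvak] → 3.

3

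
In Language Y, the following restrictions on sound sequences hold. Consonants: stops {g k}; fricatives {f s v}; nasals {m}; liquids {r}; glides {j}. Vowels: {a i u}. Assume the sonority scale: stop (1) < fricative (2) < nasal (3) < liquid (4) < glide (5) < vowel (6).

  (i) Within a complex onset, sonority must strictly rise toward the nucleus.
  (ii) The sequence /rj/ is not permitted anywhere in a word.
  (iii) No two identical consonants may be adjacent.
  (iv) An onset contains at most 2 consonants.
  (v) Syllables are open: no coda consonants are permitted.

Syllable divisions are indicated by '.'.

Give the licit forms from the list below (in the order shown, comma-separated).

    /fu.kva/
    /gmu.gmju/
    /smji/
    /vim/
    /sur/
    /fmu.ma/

/fu.kva/, /fmu.ma/

/fu.kva/ — σ1 onset /f/, coda /∅/ ok; σ2 onset /kv/ (1→2 rises), coda /∅/ ok → licit
/gmu.gmju/ — violates constraint (iv): syllable 2 onset /gmj/ has 3 consonants (> 2) → illicit
/smji/ — violates constraint (iv): syllable 1 onset /smj/ has 3 consonants (> 2) → illicit
/vim/ — violates constraint (v): syllable 1 coda /m/ has 1 consonant (> 0) → illicit
/sur/ — violates constraint (v): syllable 1 coda /r/ has 1 consonant (> 0) → illicit
/fmu.ma/ — σ1 onset /fm/ (2→3 rises), coda /∅/ ok; σ2 onset /m/, coda /∅/ ok → licit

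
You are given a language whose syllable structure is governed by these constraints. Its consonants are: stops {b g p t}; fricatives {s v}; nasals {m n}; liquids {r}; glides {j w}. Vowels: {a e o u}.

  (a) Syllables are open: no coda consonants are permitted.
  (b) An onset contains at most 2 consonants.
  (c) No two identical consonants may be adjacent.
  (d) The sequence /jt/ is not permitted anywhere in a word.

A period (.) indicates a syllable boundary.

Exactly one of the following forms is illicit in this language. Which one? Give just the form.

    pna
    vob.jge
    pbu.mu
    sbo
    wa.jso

pna — σ1 onset /pn/ (2C), coda /∅/ ok → licit
vob.jge — violates constraint (a): syllable 1 coda /b/ has 1 consonant (> 0) → illicit
pbu.mu — σ1 onset /pb/ (2C), coda /∅/ ok; σ2 onset /m/, coda /∅/ ok → licit
sbo — σ1 onset /sb/ (2C), coda /∅/ ok → licit
wa.jso — σ1 onset /w/, coda /∅/ ok; σ2 onset /js/ (2C), coda /∅/ ok → licit

vob.jge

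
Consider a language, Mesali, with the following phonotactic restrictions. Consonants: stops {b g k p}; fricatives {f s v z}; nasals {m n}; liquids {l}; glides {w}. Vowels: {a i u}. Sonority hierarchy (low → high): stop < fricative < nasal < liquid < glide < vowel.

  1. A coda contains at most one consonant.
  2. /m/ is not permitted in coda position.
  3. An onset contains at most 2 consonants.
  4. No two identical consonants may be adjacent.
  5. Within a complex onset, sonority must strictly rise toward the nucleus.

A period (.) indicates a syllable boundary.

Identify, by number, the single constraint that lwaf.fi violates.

4

lwaf.fi: adjacent identical consonants /ff/.
This is a violation of constraint 4: "No two identical consonants may be adjacent."
The remaining constraints (1, 2, 3, 5) are satisfied.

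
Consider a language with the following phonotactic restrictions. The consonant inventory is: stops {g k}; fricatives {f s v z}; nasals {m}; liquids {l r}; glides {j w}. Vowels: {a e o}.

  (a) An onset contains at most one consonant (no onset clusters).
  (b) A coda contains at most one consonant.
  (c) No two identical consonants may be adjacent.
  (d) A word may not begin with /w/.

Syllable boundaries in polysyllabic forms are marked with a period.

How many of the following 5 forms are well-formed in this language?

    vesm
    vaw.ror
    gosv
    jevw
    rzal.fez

vesm — violates constraint (b): syllable 1 coda /sm/ has 2 consonants (> 1) → ill-formed
vaw.ror — σ1 onset /v/, coda /w/ ok; σ2 onset /r/, coda /r/ ok → well-formed
gosv — violates constraint (b): syllable 1 coda /sv/ has 2 consonants (> 1) → ill-formed
jevw — violates constraint (b): syllable 1 coda /vw/ has 2 consonants (> 1) → ill-formed
rzal.fez — violates constraint (a): syllable 1 onset /rz/ has 2 consonants (> 1) → ill-formed
Well-formed: vaw.ror → 1.

1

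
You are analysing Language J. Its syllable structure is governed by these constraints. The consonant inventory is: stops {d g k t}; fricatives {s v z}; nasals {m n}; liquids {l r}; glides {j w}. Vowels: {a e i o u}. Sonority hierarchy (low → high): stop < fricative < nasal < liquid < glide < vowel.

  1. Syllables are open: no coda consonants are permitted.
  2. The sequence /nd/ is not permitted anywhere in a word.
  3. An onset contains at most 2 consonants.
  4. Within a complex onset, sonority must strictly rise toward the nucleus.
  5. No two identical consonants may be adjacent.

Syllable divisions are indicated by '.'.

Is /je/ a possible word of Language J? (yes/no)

/je/ — σ1 onset /j/, coda /∅/ ok → licit

yes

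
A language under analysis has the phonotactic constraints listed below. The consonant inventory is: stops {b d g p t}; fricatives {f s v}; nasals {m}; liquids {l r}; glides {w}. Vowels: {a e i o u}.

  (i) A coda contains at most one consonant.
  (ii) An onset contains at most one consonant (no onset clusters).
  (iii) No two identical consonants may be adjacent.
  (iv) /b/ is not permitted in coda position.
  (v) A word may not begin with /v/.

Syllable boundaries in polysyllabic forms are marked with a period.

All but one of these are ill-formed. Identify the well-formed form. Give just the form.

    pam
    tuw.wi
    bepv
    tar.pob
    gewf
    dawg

pam

pam — σ1 onset /p/, coda /m/ ok → well-formed
tuw.wi — violates constraint (iii): adjacent identical consonants /ww/ → ill-formed
bepv — violates constraint (i): syllable 1 coda /pv/ has 2 consonants (> 1) → ill-formed
tar.pob — violates constraint (iv): syllable 2 coda contains /b/ → ill-formed
gewf — violates constraint (i): syllable 1 coda /wf/ has 2 consonants (> 1) → ill-formed
dawg — violates constraint (i): syllable 1 coda /wg/ has 2 consonants (> 1) → ill-formed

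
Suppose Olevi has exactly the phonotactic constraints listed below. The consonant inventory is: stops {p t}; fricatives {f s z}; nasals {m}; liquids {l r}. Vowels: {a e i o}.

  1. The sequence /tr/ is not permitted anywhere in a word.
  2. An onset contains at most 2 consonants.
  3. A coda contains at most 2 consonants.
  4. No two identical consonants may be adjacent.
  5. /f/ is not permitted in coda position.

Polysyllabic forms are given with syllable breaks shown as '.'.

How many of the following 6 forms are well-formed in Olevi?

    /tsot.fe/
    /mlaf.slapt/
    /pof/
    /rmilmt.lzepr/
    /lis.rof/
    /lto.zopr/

2

/tsot.fe/ — σ1 onset /ts/ (2C), coda /t/ ok; σ2 onset /f/, coda /∅/ ok → well-formed
/mlaf.slapt/ — violates constraint 5: syllable 1 coda contains /f/ → ill-formed
/pof/ — violates constraint 5: syllable 1 coda contains /f/ → ill-formed
/rmilmt.lzepr/ — violates constraint 3: syllable 1 coda /lmt/ has 3 consonants (> 2) → ill-formed
/lis.rof/ — violates constraint 5: syllable 2 coda contains /f/ → ill-formed
/lto.zopr/ — σ1 onset /lt/ (2C), coda /∅/ ok; σ2 onset /z/, coda /pr/ (2C) ok → well-formed
Well-formed: /tsot.fe/, /lto.zopr/ → 2.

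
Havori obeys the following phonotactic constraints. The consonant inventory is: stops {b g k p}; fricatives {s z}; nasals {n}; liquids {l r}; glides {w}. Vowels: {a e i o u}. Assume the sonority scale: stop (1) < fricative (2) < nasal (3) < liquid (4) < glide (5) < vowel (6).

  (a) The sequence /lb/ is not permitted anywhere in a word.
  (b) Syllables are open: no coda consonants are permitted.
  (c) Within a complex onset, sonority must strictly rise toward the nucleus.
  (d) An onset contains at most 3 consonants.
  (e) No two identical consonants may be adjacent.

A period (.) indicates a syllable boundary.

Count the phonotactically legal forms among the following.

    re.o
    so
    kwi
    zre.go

4

re.o — σ1 onset /r/, coda /∅/ ok; σ2 onset /∅/, coda /∅/ ok → phonotactically legal
so — σ1 onset /s/, coda /∅/ ok → phonotactically legal
kwi — σ1 onset /kw/ (1→5 rises), coda /∅/ ok → phonotactically legal
zre.go — σ1 onset /zr/ (2→4 rises), coda /∅/ ok; σ2 onset /g/, coda /∅/ ok → phonotactically legal
Phonotactically legal: re.o, so, kwi, zre.go → 4.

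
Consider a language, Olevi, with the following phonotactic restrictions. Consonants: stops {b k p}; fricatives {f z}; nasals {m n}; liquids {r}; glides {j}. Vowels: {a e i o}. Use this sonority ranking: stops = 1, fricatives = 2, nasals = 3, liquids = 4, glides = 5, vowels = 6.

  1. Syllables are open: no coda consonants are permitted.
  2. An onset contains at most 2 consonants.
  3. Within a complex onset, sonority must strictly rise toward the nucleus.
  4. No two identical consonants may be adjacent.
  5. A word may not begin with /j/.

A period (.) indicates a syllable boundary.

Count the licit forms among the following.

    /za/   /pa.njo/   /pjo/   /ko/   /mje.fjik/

/za/ — σ1 onset /z/, coda /∅/ ok → licit
/pa.njo/ — σ1 onset /p/, coda /∅/ ok; σ2 onset /nj/ (3→5 rises), coda /∅/ ok → licit
/pjo/ — σ1 onset /pj/ (1→5 rises), coda /∅/ ok → licit
/ko/ — σ1 onset /k/, coda /∅/ ok → licit
/mje.fjik/ — violates constraint 1: syllable 2 coda /k/ has 1 consonant (> 0) → illicit
Licit: /za/, /pa.njo/, /pjo/, /ko/ → 4.

4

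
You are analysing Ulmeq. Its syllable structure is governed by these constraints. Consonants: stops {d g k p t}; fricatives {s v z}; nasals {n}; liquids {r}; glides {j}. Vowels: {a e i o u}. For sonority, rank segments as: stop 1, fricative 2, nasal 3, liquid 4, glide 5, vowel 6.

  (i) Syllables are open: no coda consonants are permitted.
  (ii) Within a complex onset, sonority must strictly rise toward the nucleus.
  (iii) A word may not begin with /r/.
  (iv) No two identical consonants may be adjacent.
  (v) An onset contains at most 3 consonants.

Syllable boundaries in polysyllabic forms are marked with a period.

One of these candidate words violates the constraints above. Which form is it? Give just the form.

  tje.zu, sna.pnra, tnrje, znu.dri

tje.zu — σ1 onset /tj/ (1→5 rises), coda /∅/ ok; σ2 onset /z/, coda /∅/ ok → phonotactically legal
sna.pnra — σ1 onset /sn/ (2→3 rises), coda /∅/ ok; σ2 onset /pnr/ (1→3→4 rises), coda /∅/ ok → phonotactically legal
tnrje — violates constraint (v): syllable 1 onset /tnrj/ has 4 consonants (> 3) → phonotactically illegal
znu.dri — σ1 onset /zn/ (2→3 rises), coda /∅/ ok; σ2 onset /dr/ (1→4 rises), coda /∅/ ok → phonotactically legal

tnrje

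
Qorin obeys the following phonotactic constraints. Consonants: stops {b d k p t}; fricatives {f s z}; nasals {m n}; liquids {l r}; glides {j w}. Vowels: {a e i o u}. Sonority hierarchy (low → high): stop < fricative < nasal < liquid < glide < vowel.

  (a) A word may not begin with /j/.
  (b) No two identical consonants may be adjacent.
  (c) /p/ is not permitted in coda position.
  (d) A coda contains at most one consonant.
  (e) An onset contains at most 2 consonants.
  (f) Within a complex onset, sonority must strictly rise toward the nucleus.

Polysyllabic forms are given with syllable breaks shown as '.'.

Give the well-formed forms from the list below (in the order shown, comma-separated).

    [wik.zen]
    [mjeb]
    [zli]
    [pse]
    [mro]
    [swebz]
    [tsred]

[wik.zen], [mjeb], [zli], [pse], [mro]

[wik.zen] — σ1 onset /w/, coda /k/ ok; σ2 onset /z/, coda /n/ ok → well-formed
[mjeb] — σ1 onset /mj/ (3→5 rises), coda /b/ ok → well-formed
[zli] — σ1 onset /zl/ (2→4 rises), coda /∅/ ok → well-formed
[pse] — σ1 onset /ps/ (1→2 rises), coda /∅/ ok → well-formed
[mro] — σ1 onset /mr/ (3→4 rises), coda /∅/ ok → well-formed
[swebz] — violates constraint (d): syllable 1 coda /bz/ has 2 consonants (> 1) → ill-formed
[tsred] — violates constraint (e): syllable 1 onset /tsr/ has 3 consonants (> 2) → ill-formed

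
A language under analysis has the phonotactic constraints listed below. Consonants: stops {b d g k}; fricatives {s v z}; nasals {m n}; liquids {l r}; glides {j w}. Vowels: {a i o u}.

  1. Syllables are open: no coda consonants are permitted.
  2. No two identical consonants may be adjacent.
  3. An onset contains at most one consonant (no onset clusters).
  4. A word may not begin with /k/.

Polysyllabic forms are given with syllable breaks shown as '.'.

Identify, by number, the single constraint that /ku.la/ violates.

/ku.la/: word begins with /k/.
This is a violation of constraint 4: "A word may not begin with /k/."
The remaining constraints (1, 2, 3) are satisfied.

4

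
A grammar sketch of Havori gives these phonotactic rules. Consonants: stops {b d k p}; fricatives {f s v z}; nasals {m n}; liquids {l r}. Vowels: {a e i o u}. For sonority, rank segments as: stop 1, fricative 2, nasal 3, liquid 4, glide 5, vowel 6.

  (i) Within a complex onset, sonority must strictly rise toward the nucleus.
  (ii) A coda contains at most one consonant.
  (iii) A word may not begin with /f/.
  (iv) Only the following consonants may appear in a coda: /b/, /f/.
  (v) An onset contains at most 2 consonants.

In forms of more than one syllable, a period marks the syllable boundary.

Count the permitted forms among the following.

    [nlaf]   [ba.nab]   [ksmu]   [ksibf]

[nlaf] — σ1 onset /nl/ (3→4 rises), coda /f/ ok → permitted
[ba.nab] — σ1 onset /b/, coda /∅/ ok; σ2 onset /n/, coda /b/ ok → permitted
[ksmu] — violates constraint (v): syllable 1 onset /ksm/ has 3 consonants (> 2) → not permitted
[ksibf] — violates constraint (ii): syllable 1 coda /bf/ has 2 consonants (> 1) → not permitted
Permitted: [nlaf], [ba.nab] → 2.

2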